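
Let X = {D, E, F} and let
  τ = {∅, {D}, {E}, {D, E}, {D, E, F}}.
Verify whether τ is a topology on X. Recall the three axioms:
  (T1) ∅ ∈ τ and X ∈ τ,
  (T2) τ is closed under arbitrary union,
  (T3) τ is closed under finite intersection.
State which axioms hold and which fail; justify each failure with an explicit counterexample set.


τ IS a topology on X.

Axiom (T1): ∅ ∈ τ? Yes; X ∈ τ? Yes.
Axiom (T2/T3): check pairwise unions and intersections of members of τ.
All pairwise intersections and unions checked — each lies in τ. Therefore τ satisfies (T1), (T2), (T3): it IS a topology on X.


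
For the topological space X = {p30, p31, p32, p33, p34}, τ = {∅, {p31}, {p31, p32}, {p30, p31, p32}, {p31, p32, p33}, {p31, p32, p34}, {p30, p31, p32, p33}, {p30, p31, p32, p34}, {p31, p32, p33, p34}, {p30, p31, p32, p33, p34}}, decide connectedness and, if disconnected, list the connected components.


(X, τ) is connected.

Find clopen sets (U ∈ τ with X ∖ U ∈ τ):
  U = ∅, X ∖ U = {p30, p31, p32, p33, p34} — both open, so U is clopen.
  U = {p30, p31, p32, p33, p34}, X ∖ U = ∅ — both open, so U is clopen.
Only trivial clopens (∅ and X) exist, so (X, τ) is connected.
Compute connected components by grouping points that agree on all clopens:
  component: {p30, p31, p32, p33, p34}


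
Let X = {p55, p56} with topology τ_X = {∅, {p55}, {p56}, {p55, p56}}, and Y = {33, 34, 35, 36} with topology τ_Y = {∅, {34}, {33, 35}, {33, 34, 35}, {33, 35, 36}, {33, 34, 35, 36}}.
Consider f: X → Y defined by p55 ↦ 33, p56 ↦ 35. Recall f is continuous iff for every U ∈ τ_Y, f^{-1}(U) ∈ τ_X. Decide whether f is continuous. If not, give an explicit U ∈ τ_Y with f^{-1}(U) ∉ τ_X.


f IS continuous.

Compute f^{-1}(U) for each U ∈ τ_Y:
  U = ∅: f^{-1}(U) = ∅ ∈ τ_X ✓.
  U = {34}: f^{-1}(U) = ∅ ∈ τ_X ✓.
  U = {33, 35}: f^{-1}(U) = {p55, p56} ∈ τ_X ✓.
  U = {33, 34, 35}: f^{-1}(U) = {p55, p56} ∈ τ_X ✓.
  U = {33, 35, 36}: f^{-1}(U) = {p55, p56} ∈ τ_X ✓.
  U = {33, 34, 35, 36}: f^{-1}(U) = {p55, p56} ∈ τ_X ✓.
Every preimage lies in τ_X, so f IS continuous.


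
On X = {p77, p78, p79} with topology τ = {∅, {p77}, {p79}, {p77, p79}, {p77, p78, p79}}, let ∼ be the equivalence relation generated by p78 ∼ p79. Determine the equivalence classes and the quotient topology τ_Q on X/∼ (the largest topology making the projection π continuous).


X/∼ = {[p77], [p78=p79]}; |τ_Q| = 3.

Equivalence classes: [p77], [p78=p79].
Quotient map π: X → X/∼ sends p77 ↦ [p77], p78 ↦ [p78=p79], p79 ↦ [p78=p79].
For each subset V ⊆ X/∼, compute π^{-1}(V) ⊆ X and check whether π^{-1}(V) ∈ τ. V is open in τ_Q iff π^{-1}(V) ∈ τ.
  V = {}: π^{-1}(V) = ∅ ∈ τ ✓.
  V = {[p77]}: π^{-1}(V) = {p77} ∈ τ ✓.
  V = {[p78=p79]}: π^{-1}(V) = {p78, p79} ∉ τ ✗.
  V = {[p77], [p78=p79]}: π^{-1}(V) = {p77, p78, p79} ∈ τ ✓.
Open sets in the quotient: τ_Q = {{}, {[p77]}, {[p77], [p78=p79]}} (3 elements).


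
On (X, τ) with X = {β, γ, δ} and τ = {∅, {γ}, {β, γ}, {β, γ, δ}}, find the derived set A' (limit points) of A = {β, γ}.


A' = {β, δ}

For each x ∈ X, list the open sets U ∈ τ with x ∈ U, then check whether U ∩ (A ∖ {x}) ≠ ∅ for every such U.
  x = β: opens ∋ x are {β, γ}, {β, γ, δ}; each meets A ∖ {β}, so x IS a limit point.
  x = γ: open {γ} ∋ x has {γ} ∩ (A ∖ {γ}) = ∅, so x is NOT a limit point.
  x = δ: opens ∋ x are {β, γ, δ}; each meets A ∖ {δ}, so x IS a limit point.
Collecting: A' = {β, δ}.


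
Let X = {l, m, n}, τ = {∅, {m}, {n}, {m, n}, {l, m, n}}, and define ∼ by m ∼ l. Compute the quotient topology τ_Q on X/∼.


X/∼ = {[l=m], [n]}; |τ_Q| = 3.

Equivalence classes: [l=m], [n].
Quotient map π: X → X/∼ sends l ↦ [l=m], m ↦ [l=m], n ↦ [n].
For each subset V ⊆ X/∼, compute π^{-1}(V) ⊆ X and check whether π^{-1}(V) ∈ τ. V is open in τ_Q iff π^{-1}(V) ∈ τ.
  V = {}: π^{-1}(V) = ∅ ∈ τ ✓.
  V = {[l=m]}: π^{-1}(V) = {l, m} ∉ τ ✗.
  V = {[n]}: π^{-1}(V) = {n} ∈ τ ✓.
  V = {[l=m], [n]}: π^{-1}(V) = {l, m, n} ∈ τ ✓.
Open sets in the quotient: τ_Q = {{}, {[n]}, {[l=m], [n]}} (3 elements).


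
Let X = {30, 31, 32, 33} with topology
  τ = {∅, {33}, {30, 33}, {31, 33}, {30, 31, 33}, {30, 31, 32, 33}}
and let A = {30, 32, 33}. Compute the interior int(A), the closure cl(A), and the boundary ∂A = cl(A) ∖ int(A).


int(A) = {30, 33}, cl(A) = {30, 31, 32, 33}, ∂A = {31, 32}.

Closed sets in (X, τ) are complements of opens:
  closed(X, τ) = {∅, {32}, {30, 32}, {31, 32}, {30, 31, 32}, {30, 31, 32, 33}}.
int(A) = ⋃ {U ∈ τ : U ⊆ A}. Opens contained in A: ∅, {33}, {30, 33}.
Taking the union of these: int(A) = {30, 33}.
cl(A) = ⋂ {C closed : A ⊆ C}. Closed sets containing A: {30, 31, 32, 33}.
Intersecting these: cl(A) = {30, 31, 32, 33}.
∂A = cl(A) ∖ int(A) = {30, 31, 32, 33} ∖ {30, 33} = {31, 32}.


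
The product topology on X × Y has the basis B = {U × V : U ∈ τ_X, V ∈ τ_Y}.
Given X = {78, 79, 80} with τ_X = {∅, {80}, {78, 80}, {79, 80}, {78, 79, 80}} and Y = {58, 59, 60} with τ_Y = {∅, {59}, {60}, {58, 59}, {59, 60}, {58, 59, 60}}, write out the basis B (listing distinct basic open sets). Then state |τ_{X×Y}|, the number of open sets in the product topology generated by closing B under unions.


Basis B = {∅ × ∅, {80} × {59}, {80} × {60}, {78, 80} × {59}, {78, 80} × {60}, {79, 80} × {59}, {79, 80} × {60}, {80} × {58, 59}, {80} × {59, 60}, {78, 79, 80} × {59}, {78, 79, 80} × {60}, {80} × {58, 59, 60}, {78, 80} × {58, 59}, {78, 80} × {59, 60}, {79, 80} × {58, 59}, {79, 80} × {59, 60}, {78, 80} × {58, 59, 60}, {78, 79, 80} × {58, 59}, {78, 79, 80} × {59, 60}, {79, 80} × {58, 59, 60}, {78, 79, 80} × {58, 59, 60}}; |τ_{X×Y}| = 70.

Enumerate products U × V with U ∈ τ_X, V ∈ τ_Y (deduplicated):
  ∅ × ∅ = {} (∅)
  {80} × {59} = {(80,59)}
  {80} × {60} = {(80,60)}
  {78, 80} × {59} = {(78,59), (80,59)}
  {78, 80} × {60} = {(78,60), (80,60)}
  {79, 80} × {59} = {(79,59), (80,59)}
  {79, 80} × {60} = {(79,60), (80,60)}
  {80} × {58, 59} = {(80,58), (80,59)}
  {80} × {59, 60} = {(80,59), (80,60)}
  {78, 79, 80} × {59} = {(78,59), (79,59), (80,59)}
  {78, 79, 80} × {60} = {(78,60), (79,60), (80,60)}
  {80} × {58, 59, 60} = {(80,58), (80,59), (80,60)}
  {78, 80} × {58, 59} = {(78,58), (78,59), (80,58), (80,59)}
  {78, 80} × {59, 60} = {(78,59), (78,60), (80,59), (80,60)}
  {79, 80} × {58, 59} = {(79,58), (79,59), (80,58), (80,59)}
  {79, 80} × {59, 60} = {(79,59), (79,60), (80,59), (80,60)}
  {78, 80} × {58, 59, 60} = {(78,58), (78,59), (78,60), (80,58), (80,59), (80,60)}
  {78, 79, 80} × {58, 59} = {(78,58), (78,59), (79,58), (79,59), (80,58), (80,59)}
  {78, 79, 80} × {59, 60} = {(78,59), (78,60), (79,59), (79,60), (80,59), (80,60)}
  {79, 80} × {58, 59, 60} = {(79,58), (79,59), (79,60), (80,58), (80,59), (80,60)}
  {78, 79, 80} × {58, 59, 60} = {(78,58), (78,59), (78,60), (79,58), (79,59), (79,60), (80,58), (80,59), (80,60)}
These 21 distinct sets form the basis B.
Close under arbitrary unions to get τ_{X×Y}; counting gives |τ_{X×Y}| = 70.


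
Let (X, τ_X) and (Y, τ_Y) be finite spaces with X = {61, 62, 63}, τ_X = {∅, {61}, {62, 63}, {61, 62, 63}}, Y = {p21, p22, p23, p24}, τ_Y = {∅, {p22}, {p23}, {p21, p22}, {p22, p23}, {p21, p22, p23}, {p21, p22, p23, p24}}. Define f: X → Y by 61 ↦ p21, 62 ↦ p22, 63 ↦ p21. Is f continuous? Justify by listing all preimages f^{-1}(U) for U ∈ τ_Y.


f is NOT continuous.

Compute f^{-1}(U) for each U ∈ τ_Y:
  U = ∅: f^{-1}(U) = ∅ ∈ τ_X ✓.
  U = {p22}: f^{-1}(U) = {62} ∉ τ_X ✗.
  U = {p23}: f^{-1}(U) = ∅ ∈ τ_X ✓.
  U = {p21, p22}: f^{-1}(U) = {61, 62, 63} ∈ τ_X ✓.
  U = {p22, p23}: f^{-1}(U) = {62} ∉ τ_X ✗.
  U = {p21, p22, p23}: f^{-1}(U) = {61, 62, 63} ∈ τ_X ✓.
  U = {p21, p22, p23, p24}: f^{-1}(U) = {61, 62, 63} ∈ τ_X ✓.
Found U = {p22} with f^{-1}(U) = {62} not in τ_X. Therefore f is NOT continuous.


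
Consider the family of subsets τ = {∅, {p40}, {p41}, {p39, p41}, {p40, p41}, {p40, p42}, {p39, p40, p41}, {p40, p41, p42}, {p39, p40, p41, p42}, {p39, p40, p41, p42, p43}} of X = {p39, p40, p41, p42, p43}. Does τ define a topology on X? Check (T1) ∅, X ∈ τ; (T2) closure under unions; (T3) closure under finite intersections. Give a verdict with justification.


τ IS a topology on X.

Axiom (T1): ∅ ∈ τ? Yes; X ∈ τ? Yes.
Axiom (T2/T3): check pairwise unions and intersections of members of τ.
All pairwise intersections and unions checked — each lies in τ. Therefore τ satisfies (T1), (T2), (T3): it IS a topology on X.


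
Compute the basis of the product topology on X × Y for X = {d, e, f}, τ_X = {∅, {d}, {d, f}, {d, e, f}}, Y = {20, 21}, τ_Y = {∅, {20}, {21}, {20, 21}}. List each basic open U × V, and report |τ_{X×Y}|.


Basis B = {∅ × ∅, {d} × {20}, {d} × {21}, {d} × {20, 21}, {d, f} × {20}, {d, f} × {21}, {d, e, f} × {20}, {d, e, f} × {21}, {d, f} × {20, 21}, {d, e, f} × {20, 21}}; |τ_{X×Y}| = 16.

Enumerate products U × V with U ∈ τ_X, V ∈ τ_Y (deduplicated):
  ∅ × ∅ = {} (∅)
  {d} × {20} = {(d,20)}
  {d} × {21} = {(d,21)}
  {d} × {20, 21} = {(d,20), (d,21)}
  {d, f} × {20} = {(d,20), (f,20)}
  {d, f} × {21} = {(d,21), (f,21)}
  {d, e, f} × {20} = {(d,20), (e,20), (f,20)}
  {d, e, f} × {21} = {(d,21), (e,21), (f,21)}
  {d, f} × {20, 21} = {(d,20), (d,21), (f,20), (f,21)}
  {d, e, f} × {20, 21} = {(d,20), (d,21), (e,20), (e,21), (f,20), (f,21)}
These 10 distinct sets form the basis B.
Close under arbitrary unions to get τ_{X×Y}; counting gives |τ_{X×Y}| = 16.


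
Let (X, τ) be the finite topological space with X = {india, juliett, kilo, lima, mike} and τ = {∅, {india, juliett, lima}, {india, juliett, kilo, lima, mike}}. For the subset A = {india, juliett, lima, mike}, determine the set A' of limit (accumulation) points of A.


A' = {india, juliett, kilo, lima, mike}

For each x ∈ X, list the open sets U ∈ τ with x ∈ U, then check whether U ∩ (A ∖ {x}) ≠ ∅ for every such U.
  x = india: opens ∋ x are {india, juliett, lima}, {india, juliett, kilo, lima, mike}; each meets A ∖ {india}, so x IS a limit point.
  x = juliett: opens ∋ x are {india, juliett, lima}, {india, juliett, kilo, lima, mike}; each meets A ∖ {juliett}, so x IS a limit point.
  x = kilo: opens ∋ x are {india, juliett, kilo, lima, mike}; each meets A ∖ {kilo}, so x IS a limit point.
  x = lima: opens ∋ x are {india, juliett, lima}, {india, juliett, kilo, lima, mike}; each meets A ∖ {lima}, so x IS a limit point.
  x = mike: opens ∋ x are {india, juliett, kilo, lima, mike}; each meets A ∖ {mike}, so x IS a limit point.
Collecting: A' = {india, juliett, kilo, lima, mike}.


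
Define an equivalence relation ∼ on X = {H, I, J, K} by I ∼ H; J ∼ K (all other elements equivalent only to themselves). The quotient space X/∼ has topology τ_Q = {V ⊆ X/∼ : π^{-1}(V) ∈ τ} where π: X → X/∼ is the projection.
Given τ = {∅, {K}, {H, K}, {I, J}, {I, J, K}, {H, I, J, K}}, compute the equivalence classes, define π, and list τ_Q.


X/∼ = {[H=I], [J=K]}; |τ_Q| = 2.

Equivalence classes: [H=I], [J=K].
Quotient map π: X → X/∼ sends H ↦ [H=I], I ↦ [H=I], J ↦ [J=K], K ↦ [J=K].
For each subset V ⊆ X/∼, compute π^{-1}(V) ⊆ X and check whether π^{-1}(V) ∈ τ. V is open in τ_Q iff π^{-1}(V) ∈ τ.
  V = {}: π^{-1}(V) = ∅ ∈ τ ✓.
  V = {[H=I]}: π^{-1}(V) = {H, I} ∉ τ ✗.
  V = {[J=K]}: π^{-1}(V) = {J, K} ∉ τ ✗.
  V = {[H=I], [J=K]}: π^{-1}(V) = {H, I, J, K} ∈ τ ✓.
Open sets in the quotient: τ_Q = {{}, {[H=I], [J=K]}} (2 elements).


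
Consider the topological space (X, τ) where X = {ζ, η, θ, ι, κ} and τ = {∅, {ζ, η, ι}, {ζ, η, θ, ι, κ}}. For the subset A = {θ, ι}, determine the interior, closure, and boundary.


int(A) = ∅, cl(A) = {ζ, η, θ, ι, κ}, ∂A = {ζ, η, θ, ι, κ}.

Closed sets in (X, τ) are complements of opens:
  closed(X, τ) = {∅, {θ, κ}, {ζ, η, θ, ι, κ}}.
int(A) = ⋃ {U ∈ τ : U ⊆ A}. Opens contained in A: ∅.
Taking the union of these: int(A) = ∅.
cl(A) = ⋂ {C closed : A ⊆ C}. Closed sets containing A: {ζ, η, θ, ι, κ}.
Intersecting these: cl(A) = {ζ, η, θ, ι, κ}.
∂A = cl(A) ∖ int(A) = {ζ, η, θ, ι, κ} ∖ ∅ = {ζ, η, θ, ι, κ}.


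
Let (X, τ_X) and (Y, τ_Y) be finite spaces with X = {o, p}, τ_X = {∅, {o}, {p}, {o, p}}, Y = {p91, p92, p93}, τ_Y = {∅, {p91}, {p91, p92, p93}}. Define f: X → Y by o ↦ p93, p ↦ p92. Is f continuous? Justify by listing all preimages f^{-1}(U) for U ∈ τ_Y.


f IS continuous.

Compute f^{-1}(U) for each U ∈ τ_Y:
  U = ∅: f^{-1}(U) = ∅ ∈ τ_X ✓.
  U = {p91}: f^{-1}(U) = ∅ ∈ τ_X ✓.
  U = {p91, p92, p93}: f^{-1}(U) = {o, p} ∈ τ_X ✓.
Every preimage lies in τ_X, so f IS continuous.


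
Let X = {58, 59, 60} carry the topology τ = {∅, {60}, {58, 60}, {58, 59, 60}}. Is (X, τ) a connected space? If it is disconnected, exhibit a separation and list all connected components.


(X, τ) is connected.

Find clopen sets (U ∈ τ with X ∖ U ∈ τ):
  U = ∅, X ∖ U = {58, 59, 60} — both open, so U is clopen.
  U = {58, 59, 60}, X ∖ U = ∅ — both open, so U is clopen.
Only trivial clopens (∅ and X) exist, so (X, τ) is connected.
Compute connected components by grouping points that agree on all clopens:
  component: {58, 59, 60}


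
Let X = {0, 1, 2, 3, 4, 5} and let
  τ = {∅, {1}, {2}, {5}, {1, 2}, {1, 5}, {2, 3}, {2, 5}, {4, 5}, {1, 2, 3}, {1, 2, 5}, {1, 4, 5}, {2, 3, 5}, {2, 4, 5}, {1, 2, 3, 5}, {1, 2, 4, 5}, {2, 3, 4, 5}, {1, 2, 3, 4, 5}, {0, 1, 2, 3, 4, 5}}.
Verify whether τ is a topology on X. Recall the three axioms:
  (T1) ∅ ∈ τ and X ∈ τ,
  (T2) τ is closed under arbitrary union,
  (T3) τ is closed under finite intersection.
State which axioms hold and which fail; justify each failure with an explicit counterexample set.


τ IS a topology on X.

Axiom (T1): ∅ ∈ τ? Yes; X ∈ τ? Yes.
Axiom (T2/T3): check pairwise unions and intersections of members of τ.
All pairwise intersections and unions checked — each lies in τ. Therefore τ satisfies (T1), (T2), (T3): it IS a topology on X.


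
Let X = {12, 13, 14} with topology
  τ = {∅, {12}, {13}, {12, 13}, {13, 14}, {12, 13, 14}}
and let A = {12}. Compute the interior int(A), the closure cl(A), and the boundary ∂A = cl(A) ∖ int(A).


int(A) = {12}, cl(A) = {12}, ∂A = ∅.

Closed sets in (X, τ) are complements of opens:
  closed(X, τ) = {∅, {12}, {14}, {12, 14}, {13, 14}, {12, 13, 14}}.
int(A) = ⋃ {U ∈ τ : U ⊆ A}. Opens contained in A: ∅, {12}.
Taking the union of these: int(A) = {12}.
cl(A) = ⋂ {C closed : A ⊆ C}. Closed sets containing A: {12}, {12, 14}, {12, 13, 14}.
Intersecting these: cl(A) = {12}.
∂A = cl(A) ∖ int(A) = {12} ∖ {12} = ∅.


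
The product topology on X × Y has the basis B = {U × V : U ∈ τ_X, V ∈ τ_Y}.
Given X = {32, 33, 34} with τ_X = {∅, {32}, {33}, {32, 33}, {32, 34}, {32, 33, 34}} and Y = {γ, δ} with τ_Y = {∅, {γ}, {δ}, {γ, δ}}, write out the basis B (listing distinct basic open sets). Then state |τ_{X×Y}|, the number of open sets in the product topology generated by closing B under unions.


Basis B = {∅ × ∅, {32} × {γ}, {32} × {δ}, {33} × {γ}, {33} × {δ}, {32} × {γ, δ}, {32, 33} × {γ}, {32, 34} × {γ}, {32, 33} × {δ}, {32, 34} × {δ}, {33} × {γ, δ}, {32, 33, 34} × {γ}, {32, 33, 34} × {δ}, {32, 33} × {γ, δ}, {32, 34} × {γ, δ}, {32, 33, 34} × {γ, δ}}; |τ_{X×Y}| = 36.

Enumerate products U × V with U ∈ τ_X, V ∈ τ_Y (deduplicated):
  ∅ × ∅ = {} (∅)
  {32} × {γ} = {(32,γ)}
  {32} × {δ} = {(32,δ)}
  {33} × {γ} = {(33,γ)}
  {33} × {δ} = {(33,δ)}
  {32} × {γ, δ} = {(32,γ), (32,δ)}
  {32, 33} × {γ} = {(32,γ), (33,γ)}
  {32, 34} × {γ} = {(32,γ), (34,γ)}
  {32, 33} × {δ} = {(32,δ), (33,δ)}
  {32, 34} × {δ} = {(32,δ), (34,δ)}
  {33} × {γ, δ} = {(33,γ), (33,δ)}
  {32, 33, 34} × {γ} = {(32,γ), (33,γ), (34,γ)}
  {32, 33, 34} × {δ} = {(32,δ), (33,δ), (34,δ)}
  {32, 33} × {γ, δ} = {(32,γ), (32,δ), (33,γ), (33,δ)}
  {32, 34} × {γ, δ} = {(32,γ), (32,δ), (34,γ), (34,δ)}
  {32, 33, 34} × {γ, δ} = {(32,γ), (32,δ), (33,γ), (33,δ), (34,γ), (34,δ)}
These 16 distinct sets form the basis B.
Close under arbitrary unions to get τ_{X×Y}; counting gives |τ_{X×Y}| = 36.


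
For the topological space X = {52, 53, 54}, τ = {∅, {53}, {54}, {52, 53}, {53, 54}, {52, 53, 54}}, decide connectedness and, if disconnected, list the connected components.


(X, τ) is disconnected; components = [{54}, {52, 53}].

Find clopen sets (U ∈ τ with X ∖ U ∈ τ):
  U = ∅, X ∖ U = {52, 53, 54} — both open, so U is clopen.
  U = {54}, X ∖ U = {52, 53} — both open, so U is clopen.
  U = {52, 53}, X ∖ U = {54} — both open, so U is clopen.
  U = {52, 53, 54}, X ∖ U = ∅ — both open, so U is clopen.
Nontrivial clopen(s) exist: e.g. {52, 53}. So (X, τ) is disconnected.
Compute connected components by grouping points that agree on all clopens:
  component: {54}
  component: {52, 53}


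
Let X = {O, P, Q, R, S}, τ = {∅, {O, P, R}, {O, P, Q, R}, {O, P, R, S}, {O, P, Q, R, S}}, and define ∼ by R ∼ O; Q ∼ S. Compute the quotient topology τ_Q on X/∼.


X/∼ = {[O=R], [P], [Q=S]}; |τ_Q| = 3.

Equivalence classes: [O=R], [P], [Q=S].
Quotient map π: X → X/∼ sends O ↦ [O=R], P ↦ [P], Q ↦ [Q=S], R ↦ [O=R], S ↦ [Q=S].
For each subset V ⊆ X/∼, compute π^{-1}(V) ⊆ X and check whether π^{-1}(V) ∈ τ. V is open in τ_Q iff π^{-1}(V) ∈ τ.
  V = {}: π^{-1}(V) = ∅ ∈ τ ✓.
  V = {[O=R]}: π^{-1}(V) = {O, R} ∉ τ ✗.
  V = {[P]}: π^{-1}(V) = {P} ∉ τ ✗.
  V = {[O=R], [P]}: π^{-1}(V) = {O, P, R} ∈ τ ✓.
  V = {[Q=S]}: π^{-1}(V) = {Q, S} ∉ τ ✗.
  V = {[O=R], [Q=S]}: π^{-1}(V) = {O, Q, R, S} ∉ τ ✗.
  V = {[P], [Q=S]}: π^{-1}(V) = {P, Q, S} ∉ τ ✗.
  V = {[O=R], [P], [Q=S]}: π^{-1}(V) = {O, P, Q, R, S} ∈ τ ✓.
Open sets in the quotient: τ_Q = {{}, {[O=R], [P]}, {[O=R], [P], [Q=S]}} (3 elements).


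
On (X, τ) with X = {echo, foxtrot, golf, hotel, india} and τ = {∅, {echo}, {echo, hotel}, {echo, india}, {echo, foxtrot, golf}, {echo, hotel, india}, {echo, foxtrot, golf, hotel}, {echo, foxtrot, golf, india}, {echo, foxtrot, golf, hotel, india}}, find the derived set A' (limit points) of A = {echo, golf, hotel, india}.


A' = {foxtrot, golf, hotel, india}

For each x ∈ X, list the open sets U ∈ τ with x ∈ U, then check whether U ∩ (A ∖ {x}) ≠ ∅ for every such U.
  x = echo: open {echo} ∋ x has {echo} ∩ (A ∖ {echo}) = ∅, so x is NOT a limit point.
  x = foxtrot: opens ∋ x are {echo, foxtrot, golf}, {echo, foxtrot, golf, hotel}, {echo, foxtrot, golf, india}, {echo, foxtrot, golf, hotel, india}; each meets A ∖ {foxtrot}, so x IS a limit point.
  x = golf: opens ∋ x are {echo, foxtrot, golf}, {echo, foxtrot, golf, hotel}, {echo, foxtrot, golf, india}, {echo, foxtrot, golf, hotel, india}; each meets A ∖ {golf}, so x IS a limit point.
  x = hotel: opens ∋ x are {echo, hotel}, {echo, hotel, india}, {echo, foxtrot, golf, hotel}, {echo, foxtrot, golf, hotel, india}; each meets A ∖ {hotel}, so x IS a limit point.
  x = india: opens ∋ x are {echo, india}, {echo, hotel, india}, {echo, foxtrot, golf, india}, {echo, foxtrot, golf, hotel, india}; each meets A ∖ {india}, so x IS a limit point.
Collecting: A' = {foxtrot, golf, hotel, india}.


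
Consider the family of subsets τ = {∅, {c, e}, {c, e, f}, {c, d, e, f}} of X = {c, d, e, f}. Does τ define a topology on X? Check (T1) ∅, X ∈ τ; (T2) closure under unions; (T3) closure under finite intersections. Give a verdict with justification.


τ IS a topology on X.

Axiom (T1): ∅ ∈ τ? Yes; X ∈ τ? Yes.
Axiom (T2/T3): check pairwise unions and intersections of members of τ.
All pairwise intersections and unions checked — each lies in τ. Therefore τ satisfies (T1), (T2), (T3): it IS a topology on X.


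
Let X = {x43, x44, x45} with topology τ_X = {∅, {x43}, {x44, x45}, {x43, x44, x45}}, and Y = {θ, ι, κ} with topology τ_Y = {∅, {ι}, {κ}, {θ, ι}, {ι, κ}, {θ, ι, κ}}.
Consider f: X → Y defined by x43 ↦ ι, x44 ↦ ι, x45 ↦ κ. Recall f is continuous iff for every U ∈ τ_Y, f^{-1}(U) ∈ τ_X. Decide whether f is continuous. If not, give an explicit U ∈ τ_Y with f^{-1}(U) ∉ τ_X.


f is NOT continuous.

Compute f^{-1}(U) for each U ∈ τ_Y:
  U = ∅: f^{-1}(U) = ∅ ∈ τ_X ✓.
  U = {ι}: f^{-1}(U) = {x43, x44} ∉ τ_X ✗.
  U = {κ}: f^{-1}(U) = {x45} ∉ τ_X ✗.
  U = {θ, ι}: f^{-1}(U) = {x43, x44} ∉ τ_X ✗.
  U = {ι, κ}: f^{-1}(U) = {x43, x44, x45} ∈ τ_X ✓.
  U = {θ, ι, κ}: f^{-1}(U) = {x43, x44, x45} ∈ τ_X ✓.
Found U = {ι} with f^{-1}(U) = {x43, x44} not in τ_X. Therefore f is NOT continuous.


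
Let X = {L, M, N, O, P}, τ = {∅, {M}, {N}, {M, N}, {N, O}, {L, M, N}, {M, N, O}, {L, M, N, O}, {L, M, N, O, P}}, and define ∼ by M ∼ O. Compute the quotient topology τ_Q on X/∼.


X/∼ = {[L], [M=O], [N], [P]}; |τ_Q| = 5.

Equivalence classes: [L], [M=O], [N], [P].
Quotient map π: X → X/∼ sends L ↦ [L], M ↦ [M=O], N ↦ [N], O ↦ [M=O], P ↦ [P].
For each subset V ⊆ X/∼, compute π^{-1}(V) ⊆ X and check whether π^{-1}(V) ∈ τ. V is open in τ_Q iff π^{-1}(V) ∈ τ.
  V = {}: π^{-1}(V) = ∅ ∈ τ ✓.
  V = {[L]}: π^{-1}(V) = {L} ∉ τ ✗.
  V = {[M=O]}: π^{-1}(V) = {M, O} ∉ τ ✗.
  V = {[L], [M=O]}: π^{-1}(V) = {L, M, O} ∉ τ ✗.
  V = {[N]}: π^{-1}(V) = {N} ∈ τ ✓.
  V = {[L], [N]}: π^{-1}(V) = {L, N} ∉ τ ✗.
  V = {[M=O], [N]}: π^{-1}(V) = {M, N, O} ∈ τ ✓.
  V = {[L], [M=O], [N]}: π^{-1}(V) = {L, M, N, O} ∈ τ ✓.
  V = {[P]}: π^{-1}(V) = {P} ∉ τ ✗.
  V = {[L], [P]}: π^{-1}(V) = {L, P} ∉ τ ✗.
  V = {[M=O], [P]}: π^{-1}(V) = {M, O, P} ∉ τ ✗.
  V = {[L], [M=O], [P]}: π^{-1}(V) = {L, M, O, P} ∉ τ ✗.
  V = {[N], [P]}: π^{-1}(V) = {N, P} ∉ τ ✗.
  V = {[L], [N], [P]}: π^{-1}(V) = {L, N, P} ∉ τ ✗.
  V = {[M=O], [N], [P]}: π^{-1}(V) = {M, N, O, P} ∉ τ ✗.
  V = {[L], [M=O], [N], [P]}: π^{-1}(V) = {L, M, N, O, P} ∈ τ ✓.
Open sets in the quotient: τ_Q = {{}, {[N]}, {[M=O], [N]}, {[L], [M=O], [N]}, {[L], [M=O], [N], [P]}} (5 elements).


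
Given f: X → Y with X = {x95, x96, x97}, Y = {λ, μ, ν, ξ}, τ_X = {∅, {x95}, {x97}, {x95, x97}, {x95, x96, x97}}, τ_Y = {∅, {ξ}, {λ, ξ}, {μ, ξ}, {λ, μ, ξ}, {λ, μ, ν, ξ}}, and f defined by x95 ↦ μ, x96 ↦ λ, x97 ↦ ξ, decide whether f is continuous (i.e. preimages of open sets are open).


f is NOT continuous.

Compute f^{-1}(U) for each U ∈ τ_Y:
  U = ∅: f^{-1}(U) = ∅ ∈ τ_X ✓.
  U = {ξ}: f^{-1}(U) = {x97} ∈ τ_X ✓.
  U = {λ, ξ}: f^{-1}(U) = {x96, x97} ∉ τ_X ✗.
  U = {μ, ξ}: f^{-1}(U) = {x95, x97} ∈ τ_X ✓.
  U = {λ, μ, ξ}: f^{-1}(U) = {x95, x96, x97} ∈ τ_X ✓.
  U = {λ, μ, ν, ξ}: f^{-1}(U) = {x95, x96, x97} ∈ τ_X ✓.
Found U = {λ, ξ} with f^{-1}(U) = {x96, x97} not in τ_X. Therefore f is NOT continuous.


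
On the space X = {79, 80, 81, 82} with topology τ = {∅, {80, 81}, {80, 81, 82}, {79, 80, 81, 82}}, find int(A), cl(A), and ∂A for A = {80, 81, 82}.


int(A) = {80, 81, 82}, cl(A) = {79, 80, 81, 82}, ∂A = {79}.

Closed sets in (X, τ) are complements of opens:
  closed(X, τ) = {∅, {79}, {79, 82}, {79, 80, 81, 82}}.
int(A) = ⋃ {U ∈ τ : U ⊆ A}. Opens contained in A: ∅, {80, 81}, {80, 81, 82}.
Taking the union of these: int(A) = {80, 81, 82}.
cl(A) = ⋂ {C closed : A ⊆ C}. Closed sets containing A: {79, 80, 81, 82}.
Intersecting these: cl(A) = {79, 80, 81, 82}.
∂A = cl(A) ∖ int(A) = {79, 80, 81, 82} ∖ {80, 81, 82} = {79}.


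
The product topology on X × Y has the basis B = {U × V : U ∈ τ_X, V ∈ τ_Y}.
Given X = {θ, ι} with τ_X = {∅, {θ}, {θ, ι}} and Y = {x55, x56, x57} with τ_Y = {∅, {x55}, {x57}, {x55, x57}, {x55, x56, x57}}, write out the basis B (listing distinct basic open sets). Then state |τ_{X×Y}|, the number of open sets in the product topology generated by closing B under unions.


Basis B = {∅ × ∅, {θ} × {x55}, {θ} × {x57}, {θ} × {x55, x57}, {θ, ι} × {x55}, {θ, ι} × {x57}, {θ} × {x55, x56, x57}, {θ, ι} × {x55, x57}, {θ, ι} × {x55, x56, x57}}; |τ_{X×Y}| = 14.

Enumerate products U × V with U ∈ τ_X, V ∈ τ_Y (deduplicated):
  ∅ × ∅ = {} (∅)
  {θ} × {x55} = {(θ,x55)}
  {θ} × {x57} = {(θ,x57)}
  {θ} × {x55, x57} = {(θ,x55), (θ,x57)}
  {θ, ι} × {x55} = {(θ,x55), (ι,x55)}
  {θ, ι} × {x57} = {(θ,x57), (ι,x57)}
  {θ} × {x55, x56, x57} = {(θ,x55), (θ,x56), (θ,x57)}
  {θ, ι} × {x55, x57} = {(θ,x55), (θ,x57), (ι,x55), (ι,x57)}
  {θ, ι} × {x55, x56, x57} = {(θ,x55), (θ,x56), (θ,x57), (ι,x55), (ι,x56), (ι,x57)}
These 9 distinct sets form the basis B.
Close under arbitrary unions to get τ_{X×Y}; counting gives |τ_{X×Y}| = 14.


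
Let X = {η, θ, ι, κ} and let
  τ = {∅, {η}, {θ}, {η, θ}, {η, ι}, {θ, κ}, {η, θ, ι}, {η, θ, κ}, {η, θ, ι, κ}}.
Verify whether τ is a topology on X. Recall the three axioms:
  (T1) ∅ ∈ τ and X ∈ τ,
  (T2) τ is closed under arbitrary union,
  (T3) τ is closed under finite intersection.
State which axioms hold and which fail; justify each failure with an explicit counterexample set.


τ IS a topology on X.

Axiom (T1): ∅ ∈ τ? Yes; X ∈ τ? Yes.
Axiom (T2/T3): check pairwise unions and intersections of members of τ.
All pairwise intersections and unions checked — each lies in τ. Therefore τ satisfies (T1), (T2), (T3): it IS a topology on X.


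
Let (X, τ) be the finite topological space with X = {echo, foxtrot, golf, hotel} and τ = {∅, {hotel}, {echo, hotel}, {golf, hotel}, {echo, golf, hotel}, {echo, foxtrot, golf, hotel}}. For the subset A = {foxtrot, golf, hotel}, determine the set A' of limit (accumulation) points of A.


A' = {echo, foxtrot, golf}

For each x ∈ X, list the open sets U ∈ τ with x ∈ U, then check whether U ∩ (A ∖ {x}) ≠ ∅ for every such U.
  x = echo: opens ∋ x are {echo, hotel}, {echo, golf, hotel}, {echo, foxtrot, golf, hotel}; each meets A ∖ {echo}, so x IS a limit point.
  x = foxtrot: opens ∋ x are {echo, foxtrot, golf, hotel}; each meets A ∖ {foxtrot}, so x IS a limit point.
  x = golf: opens ∋ x are {golf, hotel}, {echo, golf, hotel}, {echo, foxtrot, golf, hotel}; each meets A ∖ {golf}, so x IS a limit point.
  x = hotel: open {hotel} ∋ x has {hotel} ∩ (A ∖ {hotel}) = ∅, so x is NOT a limit point.
Collecting: A' = {echo, foxtrot, golf}.


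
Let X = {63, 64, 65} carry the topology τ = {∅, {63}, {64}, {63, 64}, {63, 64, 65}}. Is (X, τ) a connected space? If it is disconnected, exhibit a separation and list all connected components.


(X, τ) is connected.

Find clopen sets (U ∈ τ with X ∖ U ∈ τ):
  U = ∅, X ∖ U = {63, 64, 65} — both open, so U is clopen.
  U = {63, 64, 65}, X ∖ U = ∅ — both open, so U is clopen.
Only trivial clopens (∅ and X) exist, so (X, τ) is connected.
Compute connected components by grouping points that agree on all clopens:
  component: {63, 64, 65}


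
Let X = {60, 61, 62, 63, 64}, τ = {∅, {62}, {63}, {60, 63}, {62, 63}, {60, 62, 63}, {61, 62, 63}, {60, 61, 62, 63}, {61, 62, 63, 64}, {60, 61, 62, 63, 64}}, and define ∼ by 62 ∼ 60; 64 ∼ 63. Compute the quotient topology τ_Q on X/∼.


X/∼ = {[60=62], [61], [63=64]}; |τ_Q| = 2.

Equivalence classes: [60=62], [61], [63=64].
Quotient map π: X → X/∼ sends 60 ↦ [60=62], 61 ↦ [61], 62 ↦ [60=62], 63 ↦ [63=64], 64 ↦ [63=64].
For each subset V ⊆ X/∼, compute π^{-1}(V) ⊆ X and check whether π^{-1}(V) ∈ τ. V is open in τ_Q iff π^{-1}(V) ∈ τ.
  V = {}: π^{-1}(V) = ∅ ∈ τ ✓.
  V = {[60=62]}: π^{-1}(V) = {60, 62} ∉ τ ✗.
  V = {[61]}: π^{-1}(V) = {61} ∉ τ ✗.
  V = {[60=62], [61]}: π^{-1}(V) = {60, 61, 62} ∉ τ ✗.
  V = {[63=64]}: π^{-1}(V) = {63, 64} ∉ τ ✗.
  V = {[60=62], [63=64]}: π^{-1}(V) = {60, 62, 63, 64} ∉ τ ✗.
  V = {[61], [63=64]}: π^{-1}(V) = {61, 63, 64} ∉ τ ✗.
  V = {[60=62], [61], [63=64]}: π^{-1}(V) = {60, 61, 62, 63, 64} ∈ τ ✓.
Open sets in the quotient: τ_Q = {{}, {[60=62], [61], [63=64]}} (2 elements).


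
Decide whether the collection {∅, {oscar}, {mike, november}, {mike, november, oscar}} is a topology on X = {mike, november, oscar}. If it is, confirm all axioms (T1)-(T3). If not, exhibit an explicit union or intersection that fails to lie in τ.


τ IS a topology on X.

Axiom (T1): ∅ ∈ τ? Yes; X ∈ τ? Yes.
Axiom (T2/T3): check pairwise unions and intersections of members of τ.
All pairwise intersections and unions checked — each lies in τ. Therefore τ satisfies (T1), (T2), (T3): it IS a topology on X.


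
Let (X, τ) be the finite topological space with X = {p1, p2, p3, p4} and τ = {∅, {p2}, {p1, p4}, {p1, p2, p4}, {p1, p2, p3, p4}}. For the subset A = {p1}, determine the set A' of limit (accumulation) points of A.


A' = {p3, p4}

For each x ∈ X, list the open sets U ∈ τ with x ∈ U, then check whether U ∩ (A ∖ {x}) ≠ ∅ for every such U.
  x = p1: open {p1, p4} ∋ x has {p1, p4} ∩ (A ∖ {p1}) = ∅, so x is NOT a limit point.
  x = p2: open {p2} ∋ x has {p2} ∩ (A ∖ {p2}) = ∅, so x is NOT a limit point.
  x = p3: opens ∋ x are {p1, p2, p3, p4}; each meets A ∖ {p3}, so x IS a limit point.
  x = p4: opens ∋ x are {p1, p4}, {p1, p2, p4}, {p1, p2, p3, p4}; each meets A ∖ {p4}, so x IS a limit point.
Collecting: A' = {p3, p4}.


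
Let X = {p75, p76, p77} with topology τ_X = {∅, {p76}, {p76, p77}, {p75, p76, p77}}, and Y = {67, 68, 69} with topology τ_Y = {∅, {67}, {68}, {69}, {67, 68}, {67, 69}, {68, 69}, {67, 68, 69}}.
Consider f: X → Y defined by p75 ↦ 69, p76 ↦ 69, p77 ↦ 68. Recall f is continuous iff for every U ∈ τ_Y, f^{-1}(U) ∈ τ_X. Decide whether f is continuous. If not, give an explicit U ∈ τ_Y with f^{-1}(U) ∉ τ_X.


f is NOT continuous.

Compute f^{-1}(U) for each U ∈ τ_Y:
  U = ∅: f^{-1}(U) = ∅ ∈ τ_X ✓.
  U = {67}: f^{-1}(U) = ∅ ∈ τ_X ✓.
  U = {68}: f^{-1}(U) = {p77} ∉ τ_X ✗.
  U = {69}: f^{-1}(U) = {p75, p76} ∉ τ_X ✗.
  U = {67, 68}: f^{-1}(U) = {p77} ∉ τ_X ✗.
  U = {67, 69}: f^{-1}(U) = {p75, p76} ∉ τ_X ✗.
  U = {68, 69}: f^{-1}(U) = {p75, p76, p77} ∈ τ_X ✓.
  U = {67, 68, 69}: f^{-1}(U) = {p75, p76, p77} ∈ τ_X ✓.
Found U = {68} with f^{-1}(U) = {p77} not in τ_X. Therefore f is NOT continuous.


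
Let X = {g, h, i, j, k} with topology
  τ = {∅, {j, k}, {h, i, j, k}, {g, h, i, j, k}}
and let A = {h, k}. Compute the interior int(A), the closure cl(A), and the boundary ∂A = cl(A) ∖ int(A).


int(A) = ∅, cl(A) = {g, h, i, j, k}, ∂A = {g, h, i, j, k}.

Closed sets in (X, τ) are complements of opens:
  closed(X, τ) = {∅, {g}, {g, h, i}, {g, h, i, j, k}}.
int(A) = ⋃ {U ∈ τ : U ⊆ A}. Opens contained in A: ∅.
Taking the union of these: int(A) = ∅.
cl(A) = ⋂ {C closed : A ⊆ C}. Closed sets containing A: {g, h, i, j, k}.
Intersecting these: cl(A) = {g, h, i, j, k}.
∂A = cl(A) ∖ int(A) = {g, h, i, j, k} ∖ ∅ = {g, h, i, j, k}.


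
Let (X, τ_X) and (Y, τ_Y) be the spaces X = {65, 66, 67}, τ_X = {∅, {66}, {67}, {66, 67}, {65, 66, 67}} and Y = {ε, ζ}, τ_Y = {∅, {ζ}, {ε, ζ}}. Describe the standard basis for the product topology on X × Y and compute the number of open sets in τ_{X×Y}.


Basis B = {∅ × ∅, {66} × {ζ}, {67} × {ζ}, {66} × {ε, ζ}, {66, 67} × {ζ}, {67} × {ε, ζ}, {65, 66, 67} × {ζ}, {66, 67} × {ε, ζ}, {65, 66, 67} × {ε, ζ}}; |τ_{X×Y}| = 14.

Enumerate products U × V with U ∈ τ_X, V ∈ τ_Y (deduplicated):
  ∅ × ∅ = {} (∅)
  {66} × {ζ} = {(66,ζ)}
  {67} × {ζ} = {(67,ζ)}
  {66} × {ε, ζ} = {(66,ε), (66,ζ)}
  {66, 67} × {ζ} = {(66,ζ), (67,ζ)}
  {67} × {ε, ζ} = {(67,ε), (67,ζ)}
  {65, 66, 67} × {ζ} = {(65,ζ), (66,ζ), (67,ζ)}
  {66, 67} × {ε, ζ} = {(66,ε), (66,ζ), (67,ε), (67,ζ)}
  {65, 66, 67} × {ε, ζ} = {(65,ε), (65,ζ), (66,ε), (66,ζ), (67,ε), (67,ζ)}
These 9 distinct sets form the basis B.
Close under arbitrary unions to get τ_{X×Y}; counting gives |τ_{X×Y}| = 14.


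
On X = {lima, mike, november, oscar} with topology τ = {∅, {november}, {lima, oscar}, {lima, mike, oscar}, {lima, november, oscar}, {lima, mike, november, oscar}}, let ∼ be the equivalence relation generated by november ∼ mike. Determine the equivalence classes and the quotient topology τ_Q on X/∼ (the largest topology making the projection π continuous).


X/∼ = {[lima], [mike=november], [oscar]}; |τ_Q| = 3.

Equivalence classes: [lima], [mike=november], [oscar].
Quotient map π: X → X/∼ sends lima ↦ [lima], mike ↦ [mike=november], november ↦ [mike=november], oscar ↦ [oscar].
For each subset V ⊆ X/∼, compute π^{-1}(V) ⊆ X and check whether π^{-1}(V) ∈ τ. V is open in τ_Q iff π^{-1}(V) ∈ τ.
  V = {}: π^{-1}(V) = ∅ ∈ τ ✓.
  V = {[lima]}: π^{-1}(V) = {lima} ∉ τ ✗.
  V = {[mike=november]}: π^{-1}(V) = {mike, november} ∉ τ ✗.
  V = {[lima], [mike=november]}: π^{-1}(V) = {lima, mike, november} ∉ τ ✗.
  V = {[oscar]}: π^{-1}(V) = {oscar} ∉ τ ✗.
  V = {[lima], [oscar]}: π^{-1}(V) = {lima, oscar} ∈ τ ✓.
  V = {[mike=november], [oscar]}: π^{-1}(V) = {mike, november, oscar} ∉ τ ✗.
  V = {[lima], [mike=november], [oscar]}: π^{-1}(V) = {lima, mike, november, oscar} ∈ τ ✓.
Open sets in the quotient: τ_Q = {{}, {[lima], [oscar]}, {[lima], [mike=november], [oscar]}} (3 elements).


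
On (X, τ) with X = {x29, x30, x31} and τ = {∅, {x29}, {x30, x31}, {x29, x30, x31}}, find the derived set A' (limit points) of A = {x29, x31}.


A' = {x30}

For each x ∈ X, list the open sets U ∈ τ with x ∈ U, then check whether U ∩ (A ∖ {x}) ≠ ∅ for every such U.
  x = x29: open {x29} ∋ x has {x29} ∩ (A ∖ {x29}) = ∅, so x is NOT a limit point.
  x = x30: opens ∋ x are {x30, x31}, {x29, x30, x31}; each meets A ∖ {x30}, so x IS a limit point.
  x = x31: open {x30, x31} ∋ x has {x30, x31} ∩ (A ∖ {x31}) = ∅, so x is NOT a limit point.
Collecting: A' = {x30}.


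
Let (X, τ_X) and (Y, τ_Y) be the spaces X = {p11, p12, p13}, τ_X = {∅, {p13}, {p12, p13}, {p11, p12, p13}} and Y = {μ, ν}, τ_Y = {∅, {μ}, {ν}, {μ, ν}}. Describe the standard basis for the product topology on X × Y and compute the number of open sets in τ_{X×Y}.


Basis B = {∅ × ∅, {p13} × {μ}, {p13} × {ν}, {p12, p13} × {μ}, {p12, p13} × {ν}, {p13} × {μ, ν}, {p11, p12, p13} × {μ}, {p11, p12, p13} × {ν}, {p12, p13} × {μ, ν}, {p11, p12, p13} × {μ, ν}}; |τ_{X×Y}| = 16.

Enumerate products U × V with U ∈ τ_X, V ∈ τ_Y (deduplicated):
  ∅ × ∅ = {} (∅)
  {p13} × {μ} = {(p13,μ)}
  {p13} × {ν} = {(p13,ν)}
  {p12, p13} × {μ} = {(p12,μ), (p13,μ)}
  {p12, p13} × {ν} = {(p12,ν), (p13,ν)}
  {p13} × {μ, ν} = {(p13,μ), (p13,ν)}
  {p11, p12, p13} × {μ} = {(p11,μ), (p12,μ), (p13,μ)}
  {p11, p12, p13} × {ν} = {(p11,ν), (p12,ν), (p13,ν)}
  {p12, p13} × {μ, ν} = {(p12,μ), (p12,ν), (p13,μ), (p13,ν)}
  {p11, p12, p13} × {μ, ν} = {(p11,μ), (p11,ν), (p12,μ), (p12,ν), (p13,μ), (p13,ν)}
These 10 distinct sets form the basis B.
Close under arbitrary unions to get τ_{X×Y}; counting gives |τ_{X×Y}| = 16.


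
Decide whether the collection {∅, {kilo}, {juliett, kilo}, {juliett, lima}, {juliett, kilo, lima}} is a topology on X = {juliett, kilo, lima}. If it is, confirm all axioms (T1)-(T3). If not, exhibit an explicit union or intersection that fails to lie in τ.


τ is NOT a topology on X.

Axiom (T1): ∅ ∈ τ? Yes; X ∈ τ? Yes.
Axiom (T2/T3): check pairwise unions and intersections of members of τ.
Counterexample for (T3): {juliett, kilo} ∩ {juliett, lima} = {juliett} ∉ τ. Therefore τ is NOT a topology.


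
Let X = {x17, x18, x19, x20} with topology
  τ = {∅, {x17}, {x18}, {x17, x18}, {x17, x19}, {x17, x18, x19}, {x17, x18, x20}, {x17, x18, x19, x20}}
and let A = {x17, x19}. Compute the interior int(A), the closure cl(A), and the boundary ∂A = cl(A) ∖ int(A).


int(A) = {x17, x19}, cl(A) = {x17, x19, x20}, ∂A = {x20}.

Closed sets in (X, τ) are complements of opens:
  closed(X, τ) = {∅, {x19}, {x20}, {x18, x20}, {x19, x20}, {x17, x19, x20}, {x18, x19, x20}, {x17, x18, x19, x20}}.
int(A) = ⋃ {U ∈ τ : U ⊆ A}. Opens contained in A: ∅, {x17}, {x17, x19}.
Taking the union of these: int(A) = {x17, x19}.
cl(A) = ⋂ {C closed : A ⊆ C}. Closed sets containing A: {x17, x19, x20}, {x17, x18, x19, x20}.
Intersecting these: cl(A) = {x17, x19, x20}.
∂A = cl(A) ∖ int(A) = {x17, x19, x20} ∖ {x17, x19} = {x20}.


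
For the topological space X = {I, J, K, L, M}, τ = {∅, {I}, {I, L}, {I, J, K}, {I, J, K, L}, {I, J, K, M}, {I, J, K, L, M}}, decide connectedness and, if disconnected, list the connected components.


(X, τ) is connected.

Find clopen sets (U ∈ τ with X ∖ U ∈ τ):
  U = ∅, X ∖ U = {I, J, K, L, M} — both open, so U is clopen.
  U = {I, J, K, L, M}, X ∖ U = ∅ — both open, so U is clopen.
Only trivial clopens (∅ and X) exist, so (X, τ) is connected.
Compute connected components by grouping points that agree on all clopens:
  component: {I, J, K, L, M}


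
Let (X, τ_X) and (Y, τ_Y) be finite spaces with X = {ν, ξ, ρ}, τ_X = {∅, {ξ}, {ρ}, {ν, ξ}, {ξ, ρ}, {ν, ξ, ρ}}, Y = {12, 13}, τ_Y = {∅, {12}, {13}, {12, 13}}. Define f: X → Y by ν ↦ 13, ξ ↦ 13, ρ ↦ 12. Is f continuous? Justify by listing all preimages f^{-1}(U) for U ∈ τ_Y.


f IS continuous.

Compute f^{-1}(U) for each U ∈ τ_Y:
  U = ∅: f^{-1}(U) = ∅ ∈ τ_X ✓.
  U = {12}: f^{-1}(U) = {ρ} ∈ τ_X ✓.
  U = {13}: f^{-1}(U) = {ν, ξ} ∈ τ_X ✓.
  U = {12, 13}: f^{-1}(U) = {ν, ξ, ρ} ∈ τ_X ✓.
Every preimage lies in τ_X, so f IS continuous.


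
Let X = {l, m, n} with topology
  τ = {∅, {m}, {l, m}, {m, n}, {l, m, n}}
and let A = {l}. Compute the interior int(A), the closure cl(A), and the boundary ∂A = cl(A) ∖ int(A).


int(A) = ∅, cl(A) = {l}, ∂A = {l}.

Closed sets in (X, τ) are complements of opens:
  closed(X, τ) = {∅, {l}, {n}, {l, n}, {l, m, n}}.
int(A) = ⋃ {U ∈ τ : U ⊆ A}. Opens contained in A: ∅.
Taking the union of these: int(A) = ∅.
cl(A) = ⋂ {C closed : A ⊆ C}. Closed sets containing A: {l}, {l, n}, {l, m, n}.
Intersecting these: cl(A) = {l}.
∂A = cl(A) ∖ int(A) = {l} ∖ ∅ = {l}.


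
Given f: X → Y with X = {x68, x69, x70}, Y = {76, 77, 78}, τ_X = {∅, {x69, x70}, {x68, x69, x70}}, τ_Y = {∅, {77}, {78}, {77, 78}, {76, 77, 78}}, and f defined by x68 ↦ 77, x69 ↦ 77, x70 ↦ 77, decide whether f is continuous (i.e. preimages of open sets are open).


f IS continuous.

Compute f^{-1}(U) for each U ∈ τ_Y:
  U = ∅: f^{-1}(U) = ∅ ∈ τ_X ✓.
  U = {77}: f^{-1}(U) = {x68, x69, x70} ∈ τ_X ✓.
  U = {78}: f^{-1}(U) = ∅ ∈ τ_X ✓.
  U = {77, 78}: f^{-1}(U) = {x68, x69, x70} ∈ τ_X ✓.
  U = {76, 77, 78}: f^{-1}(U) = {x68, x69, x70} ∈ τ_X ✓.
Every preimage lies in τ_X, so f IS continuous.


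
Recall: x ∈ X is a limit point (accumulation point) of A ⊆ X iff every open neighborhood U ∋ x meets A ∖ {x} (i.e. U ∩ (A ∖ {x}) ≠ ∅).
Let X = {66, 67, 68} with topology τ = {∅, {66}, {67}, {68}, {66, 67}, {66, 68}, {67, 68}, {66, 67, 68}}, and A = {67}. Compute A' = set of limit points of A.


A' = ∅

For each x ∈ X, list the open sets U ∈ τ with x ∈ U, then check whether U ∩ (A ∖ {x}) ≠ ∅ for every such U.
  x = 66: open {66} ∋ x has {66} ∩ (A ∖ {66}) = ∅, so x is NOT a limit point.
  x = 67: open {67} ∋ x has {67} ∩ (A ∖ {67}) = ∅, so x is NOT a limit point.
  x = 68: open {68} ∋ x has {68} ∩ (A ∖ {68}) = ∅, so x is NOT a limit point.
Collecting: A' = ∅.
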